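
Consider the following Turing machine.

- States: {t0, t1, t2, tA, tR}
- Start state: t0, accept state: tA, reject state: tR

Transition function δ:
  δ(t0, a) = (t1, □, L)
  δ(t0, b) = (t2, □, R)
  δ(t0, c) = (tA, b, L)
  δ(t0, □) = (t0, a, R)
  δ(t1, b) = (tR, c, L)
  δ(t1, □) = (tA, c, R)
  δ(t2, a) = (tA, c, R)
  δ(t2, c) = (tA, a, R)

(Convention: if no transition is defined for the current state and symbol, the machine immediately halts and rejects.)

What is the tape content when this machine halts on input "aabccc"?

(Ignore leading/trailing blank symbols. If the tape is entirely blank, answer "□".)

Execution trace:
Initial: [t0]aabccc
Step 1: δ(t0, a) = (t1, □, L) → [t1]□□abccc
Step 2: δ(t1, □) = (tA, c, R) → c[tA]□abccc

The machine reaches the accept state tA and halts.

Final tape (ignoring leading/trailing blanks): c□abccc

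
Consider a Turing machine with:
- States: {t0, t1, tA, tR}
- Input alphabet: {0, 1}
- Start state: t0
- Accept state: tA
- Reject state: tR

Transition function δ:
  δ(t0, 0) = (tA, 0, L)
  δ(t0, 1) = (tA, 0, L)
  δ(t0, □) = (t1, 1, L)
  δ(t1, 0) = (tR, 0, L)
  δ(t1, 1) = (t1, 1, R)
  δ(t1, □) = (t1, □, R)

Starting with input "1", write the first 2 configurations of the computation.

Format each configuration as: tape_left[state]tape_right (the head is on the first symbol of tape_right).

Transitions applied:
Step 1: δ(t0, 1) = (tA, 0, L)

The first 2 configurations are:
[t0]1 ⊢ [tA]□0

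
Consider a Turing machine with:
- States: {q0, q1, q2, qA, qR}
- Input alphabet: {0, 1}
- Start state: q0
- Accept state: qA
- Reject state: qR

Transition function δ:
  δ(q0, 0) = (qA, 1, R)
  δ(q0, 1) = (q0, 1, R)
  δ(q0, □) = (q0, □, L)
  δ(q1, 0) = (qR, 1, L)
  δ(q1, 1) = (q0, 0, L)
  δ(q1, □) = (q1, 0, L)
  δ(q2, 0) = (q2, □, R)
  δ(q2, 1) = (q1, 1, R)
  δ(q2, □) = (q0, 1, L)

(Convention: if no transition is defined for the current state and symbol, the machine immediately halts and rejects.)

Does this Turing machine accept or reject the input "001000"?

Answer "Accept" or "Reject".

Execution trace:
Initial: [q0]001000
Step 1: δ(q0, 0) = (qA, 1, R) → 1[qA]01000

The machine reaches the accept state qA and halts.

Answer: Accept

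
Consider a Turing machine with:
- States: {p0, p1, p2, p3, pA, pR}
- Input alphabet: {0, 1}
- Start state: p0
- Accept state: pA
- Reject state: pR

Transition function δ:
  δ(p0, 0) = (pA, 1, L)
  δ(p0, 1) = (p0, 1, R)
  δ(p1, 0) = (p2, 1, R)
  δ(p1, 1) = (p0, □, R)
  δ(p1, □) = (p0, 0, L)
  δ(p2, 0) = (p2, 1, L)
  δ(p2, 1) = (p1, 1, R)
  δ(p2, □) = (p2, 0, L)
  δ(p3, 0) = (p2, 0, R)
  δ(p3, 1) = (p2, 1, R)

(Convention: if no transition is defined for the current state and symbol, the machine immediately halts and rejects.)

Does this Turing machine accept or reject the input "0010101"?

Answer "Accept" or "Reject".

Execution trace:
Initial: [p0]0010101
Step 1: δ(p0, 0) = (pA, 1, L) → [pA]□1010101

The machine reaches the accept state pA and halts.

Answer: Accept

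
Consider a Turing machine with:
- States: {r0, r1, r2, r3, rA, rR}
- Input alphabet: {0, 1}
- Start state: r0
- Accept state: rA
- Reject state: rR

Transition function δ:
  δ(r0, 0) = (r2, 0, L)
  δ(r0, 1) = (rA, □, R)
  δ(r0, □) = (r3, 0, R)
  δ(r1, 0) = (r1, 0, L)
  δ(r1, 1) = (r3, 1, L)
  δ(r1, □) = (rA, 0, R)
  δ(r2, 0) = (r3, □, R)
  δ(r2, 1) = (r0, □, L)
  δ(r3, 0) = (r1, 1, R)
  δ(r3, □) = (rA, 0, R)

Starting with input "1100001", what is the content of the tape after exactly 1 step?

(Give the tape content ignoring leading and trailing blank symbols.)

Execution trace:
Initial: [r0]1100001
Step 1: δ(r0, 1) = (rA, □, R) → □[rA]100001

The machine reaches the accept state rA and halts.

After 1 step, the tape (ignoring leading/trailing blanks) is: 100001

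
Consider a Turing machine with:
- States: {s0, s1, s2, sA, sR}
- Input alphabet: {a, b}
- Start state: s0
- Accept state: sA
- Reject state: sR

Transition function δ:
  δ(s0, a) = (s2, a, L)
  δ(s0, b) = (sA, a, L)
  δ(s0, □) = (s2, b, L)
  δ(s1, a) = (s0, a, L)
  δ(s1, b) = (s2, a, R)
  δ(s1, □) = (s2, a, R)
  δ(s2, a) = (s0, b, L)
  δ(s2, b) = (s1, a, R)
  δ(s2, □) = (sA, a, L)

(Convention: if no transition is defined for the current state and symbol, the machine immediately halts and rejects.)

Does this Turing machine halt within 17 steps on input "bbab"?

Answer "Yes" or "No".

Execution trace:
Initial: [s0]bbab
Step 1: δ(s0, b) = (sA, a, L) → [sA]□abab

The machine reaches the accept state sA and halts.
The machine halted after 1 step (within the 17-step bound).

Answer: Yes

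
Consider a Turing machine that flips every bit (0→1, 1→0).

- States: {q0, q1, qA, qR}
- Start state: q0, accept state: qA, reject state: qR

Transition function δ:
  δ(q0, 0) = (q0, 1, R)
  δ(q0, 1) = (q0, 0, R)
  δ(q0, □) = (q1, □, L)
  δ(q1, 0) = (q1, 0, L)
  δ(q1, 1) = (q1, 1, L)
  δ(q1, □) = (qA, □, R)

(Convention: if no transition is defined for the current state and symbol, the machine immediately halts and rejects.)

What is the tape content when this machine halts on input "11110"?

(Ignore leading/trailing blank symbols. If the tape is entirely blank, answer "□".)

Execution trace:
Initial: [q0]11110
Step 1: δ(q0, 1) = (q0, 0, R) → 0[q0]1110
Step 2: δ(q0, 1) = (q0, 0, R) → 00[q0]110
Step 3: δ(q0, 1) = (q0, 0, R) → 000[q0]10
Step 4: δ(q0, 1) = (q0, 0, R) → 0000[q0]0
Step 5: δ(q0, 0) = (q0, 1, R) → 00001[q0]□
Step 6: δ(q0, □) = (q1, □, L) → 0000[q1]1□
Step 7: δ(q1, 1) = (q1, 1, L) → 000[q1]01□
Step 8: δ(q1, 0) = (q1, 0, L) → 00[q1]001□
Step 9: δ(q1, 0) = (q1, 0, L) → 0[q1]0001□
Step 10: δ(q1, 0) = (q1, 0, L) → [q1]00001□
Step 11: δ(q1, 0) = (q1, 0, L) → [q1]□00001□
Step 12: δ(q1, □) = (qA, □, R) → □[qA]00001□

The machine reaches the accept state qA and halts.

Final tape (ignoring leading/trailing blanks): 00001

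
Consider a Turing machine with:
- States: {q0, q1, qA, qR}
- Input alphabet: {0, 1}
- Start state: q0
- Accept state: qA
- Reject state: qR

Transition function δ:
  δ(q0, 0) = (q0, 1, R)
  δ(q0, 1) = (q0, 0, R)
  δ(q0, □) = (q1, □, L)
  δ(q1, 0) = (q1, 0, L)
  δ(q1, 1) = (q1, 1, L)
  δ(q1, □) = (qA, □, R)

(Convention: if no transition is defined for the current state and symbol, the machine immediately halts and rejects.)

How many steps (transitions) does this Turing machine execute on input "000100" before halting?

Execution trace:
Initial: [q0]000100
Step 1: δ(q0, 0) = (q0, 1, R) → 1[q0]00100
Step 2: δ(q0, 0) = (q0, 1, R) → 11[q0]0100
Step 3: δ(q0, 0) = (q0, 1, R) → 111[q0]100
Step 4: δ(q0, 1) = (q0, 0, R) → 1110[q0]00
Step 5: δ(q0, 0) = (q0, 1, R) → 11101[q0]0
Step 6: δ(q0, 0) = (q0, 1, R) → 111011[q0]□
Step 7: δ(q0, □) = (q1, □, L) → 11101[q1]1□
Step 8: δ(q1, 1) = (q1, 1, L) → 1110[q1]11□
Step 9: δ(q1, 1) = (q1, 1, L) → 111[q1]011□
Step 10: δ(q1, 0) = (q1, 0, L) → 11[q1]1011□
Step 11: δ(q1, 1) = (q1, 1, L) → 1[q1]11011□
Step 12: δ(q1, 1) = (q1, 1, L) → [q1]111011□
Step 13: δ(q1, 1) = (q1, 1, L) → [q1]□111011□
Step 14: δ(q1, □) = (qA, □, R) → □[qA]111011□

The machine reaches the accept state qA and halts.

The machine executed 14 steps before halting.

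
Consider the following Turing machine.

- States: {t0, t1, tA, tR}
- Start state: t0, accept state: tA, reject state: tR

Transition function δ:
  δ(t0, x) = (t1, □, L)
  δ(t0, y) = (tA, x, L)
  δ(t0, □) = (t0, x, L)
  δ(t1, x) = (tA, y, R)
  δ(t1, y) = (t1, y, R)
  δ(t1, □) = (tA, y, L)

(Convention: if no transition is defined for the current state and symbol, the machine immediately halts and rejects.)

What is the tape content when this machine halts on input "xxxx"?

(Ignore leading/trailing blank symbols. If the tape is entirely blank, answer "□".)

Execution trace:
Initial: [t0]xxxx
Step 1: δ(t0, x) = (t1, □, L) → [t1]□□xxx
Step 2: δ(t1, □) = (tA, y, L) → [tA]□y□xxx

The machine reaches the accept state tA and halts.

Final tape (ignoring leading/trailing blanks): y□xxx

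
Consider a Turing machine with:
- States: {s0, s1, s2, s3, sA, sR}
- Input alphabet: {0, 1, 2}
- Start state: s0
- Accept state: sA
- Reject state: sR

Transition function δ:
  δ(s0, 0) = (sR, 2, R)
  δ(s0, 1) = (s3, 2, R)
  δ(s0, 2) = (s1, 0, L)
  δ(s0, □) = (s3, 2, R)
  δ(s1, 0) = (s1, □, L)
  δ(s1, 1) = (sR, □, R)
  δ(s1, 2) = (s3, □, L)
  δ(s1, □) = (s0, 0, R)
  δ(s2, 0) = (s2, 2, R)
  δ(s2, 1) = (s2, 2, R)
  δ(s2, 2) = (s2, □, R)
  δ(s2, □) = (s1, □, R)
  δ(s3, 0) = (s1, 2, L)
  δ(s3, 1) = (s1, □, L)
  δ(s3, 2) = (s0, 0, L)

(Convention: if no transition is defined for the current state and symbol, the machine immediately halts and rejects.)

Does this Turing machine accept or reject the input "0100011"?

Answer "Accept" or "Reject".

Execution trace:
Initial: [s0]0100011
Step 1: δ(s0, 0) = (sR, 2, R) → 2[sR]100011

The machine reaches the reject state sR and halts.

Answer: Reject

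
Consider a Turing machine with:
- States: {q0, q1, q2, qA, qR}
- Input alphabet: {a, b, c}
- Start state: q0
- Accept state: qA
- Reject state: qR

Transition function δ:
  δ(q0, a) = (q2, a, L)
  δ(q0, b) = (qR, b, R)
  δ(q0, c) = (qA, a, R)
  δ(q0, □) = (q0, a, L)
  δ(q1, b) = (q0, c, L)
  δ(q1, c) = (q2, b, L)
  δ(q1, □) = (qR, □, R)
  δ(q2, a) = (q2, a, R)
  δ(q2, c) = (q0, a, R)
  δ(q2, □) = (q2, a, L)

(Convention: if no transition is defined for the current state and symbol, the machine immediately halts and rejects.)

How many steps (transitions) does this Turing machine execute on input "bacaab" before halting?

Execution trace:
Initial: [q0]bacaab
Step 1: δ(q0, b) = (qR, b, R) → b[qR]acaab

The machine reaches the reject state qR and halts.

The machine executed 1 step before halting.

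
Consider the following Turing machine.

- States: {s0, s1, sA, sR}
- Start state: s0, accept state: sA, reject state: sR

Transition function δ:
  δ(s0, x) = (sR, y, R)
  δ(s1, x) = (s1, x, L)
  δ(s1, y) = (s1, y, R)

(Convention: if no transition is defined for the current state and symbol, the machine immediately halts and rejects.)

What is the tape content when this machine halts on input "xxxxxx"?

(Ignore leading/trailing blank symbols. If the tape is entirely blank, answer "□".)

Execution trace:
Initial: [s0]xxxxxx
Step 1: δ(s0, x) = (sR, y, R) → y[sR]xxxxx

The machine reaches the reject state sR and halts.

Final tape (ignoring leading/trailing blanks): yxxxxx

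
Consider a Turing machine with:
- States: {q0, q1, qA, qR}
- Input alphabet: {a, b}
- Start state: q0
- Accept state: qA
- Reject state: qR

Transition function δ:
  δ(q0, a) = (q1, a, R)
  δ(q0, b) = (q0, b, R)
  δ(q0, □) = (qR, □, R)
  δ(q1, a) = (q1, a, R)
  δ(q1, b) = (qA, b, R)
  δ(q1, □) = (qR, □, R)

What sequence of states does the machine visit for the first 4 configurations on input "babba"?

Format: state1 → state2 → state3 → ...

Execution trace:
Initial: [q0]babba
Step 1: δ(q0, b) = (q0, b, R) → b[q0]abba
Step 2: δ(q0, a) = (q1, a, R) → ba[q1]bba
Step 3: δ(q1, b) = (qA, b, R) → bab[qA]ba

The machine reaches the accept state qA and halts.

State sequence: q0 → q0 → q1 → qA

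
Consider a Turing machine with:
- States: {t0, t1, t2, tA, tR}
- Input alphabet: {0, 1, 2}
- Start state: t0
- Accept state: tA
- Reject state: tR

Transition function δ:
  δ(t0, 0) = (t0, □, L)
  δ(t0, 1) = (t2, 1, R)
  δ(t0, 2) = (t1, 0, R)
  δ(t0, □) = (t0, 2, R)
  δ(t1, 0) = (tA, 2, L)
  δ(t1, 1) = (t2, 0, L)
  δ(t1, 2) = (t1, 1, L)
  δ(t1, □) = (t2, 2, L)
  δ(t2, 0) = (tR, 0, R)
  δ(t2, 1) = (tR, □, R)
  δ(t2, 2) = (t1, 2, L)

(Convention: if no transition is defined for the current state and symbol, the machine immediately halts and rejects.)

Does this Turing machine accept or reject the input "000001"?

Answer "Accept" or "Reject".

Execution trace:
Initial: [t0]000001
Step 1: δ(t0, 0) = (t0, □, L) → [t0]□□00001
Step 2: δ(t0, □) = (t0, 2, R) → 2[t0]□00001
Step 3: δ(t0, □) = (t0, 2, R) → 22[t0]00001
Step 4: δ(t0, 0) = (t0, □, L) → 2[t0]2□0001
Step 5: δ(t0, 2) = (t1, 0, R) → 20[t1]□0001
Step 6: δ(t1, □) = (t2, 2, L) → 2[t2]020001
Step 7: δ(t2, 0) = (tR, 0, R) → 20[tR]20001

The machine reaches the reject state tR and halts.

Answer: Reject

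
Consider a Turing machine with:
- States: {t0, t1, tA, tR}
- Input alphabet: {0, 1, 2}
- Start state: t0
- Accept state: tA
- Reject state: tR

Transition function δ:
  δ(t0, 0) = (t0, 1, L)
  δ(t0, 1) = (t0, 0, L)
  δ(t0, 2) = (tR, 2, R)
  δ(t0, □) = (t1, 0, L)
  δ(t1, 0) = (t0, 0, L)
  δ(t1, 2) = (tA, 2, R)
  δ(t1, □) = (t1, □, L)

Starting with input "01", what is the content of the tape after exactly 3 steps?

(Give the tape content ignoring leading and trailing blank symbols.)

Execution trace:
Initial: [t0]01
Step 1: δ(t0, 0) = (t0, 1, L) → [t0]□11
Step 2: δ(t0, □) = (t1, 0, L) → [t1]□011
Step 3: δ(t1, □) = (t1, □, L) → [t1]□□011

After 3 steps, the tape (ignoring leading/trailing blanks) is: 011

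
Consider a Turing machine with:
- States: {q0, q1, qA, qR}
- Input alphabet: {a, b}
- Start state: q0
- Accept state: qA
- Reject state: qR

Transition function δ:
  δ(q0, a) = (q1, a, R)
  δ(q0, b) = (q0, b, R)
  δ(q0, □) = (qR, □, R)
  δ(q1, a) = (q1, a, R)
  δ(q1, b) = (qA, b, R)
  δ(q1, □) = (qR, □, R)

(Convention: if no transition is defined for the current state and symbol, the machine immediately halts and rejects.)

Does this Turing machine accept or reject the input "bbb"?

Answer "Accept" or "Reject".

Execution trace:
Initial: [q0]bbb
Step 1: δ(q0, b) = (q0, b, R) → b[q0]bb
Step 2: δ(q0, b) = (q0, b, R) → bb[q0]b
Step 3: δ(q0, b) = (q0, b, R) → bbb[q0]□
Step 4: δ(q0, □) = (qR, □, R) → bbb□[qR]□

The machine reaches the reject state qR and halts.

Answer: Reject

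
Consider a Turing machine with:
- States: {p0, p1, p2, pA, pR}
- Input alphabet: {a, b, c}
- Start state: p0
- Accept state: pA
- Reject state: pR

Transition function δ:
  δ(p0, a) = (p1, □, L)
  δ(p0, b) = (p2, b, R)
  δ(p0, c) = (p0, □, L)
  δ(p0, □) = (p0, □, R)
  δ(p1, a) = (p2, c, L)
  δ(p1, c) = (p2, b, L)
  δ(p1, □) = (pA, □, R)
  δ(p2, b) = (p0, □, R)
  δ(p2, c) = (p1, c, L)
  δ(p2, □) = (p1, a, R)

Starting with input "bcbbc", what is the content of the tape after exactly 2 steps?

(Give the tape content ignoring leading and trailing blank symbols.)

Execution trace:
Initial: [p0]bcbbc
Step 1: δ(p0, b) = (p2, b, R) → b[p2]cbbc
Step 2: δ(p2, c) = (p1, c, L) → [p1]bcbbc

No transition is defined for δ(p1, b). By convention the machine halts and rejects.

After 2 steps, the tape (ignoring leading/trailing blanks) is: bcbbc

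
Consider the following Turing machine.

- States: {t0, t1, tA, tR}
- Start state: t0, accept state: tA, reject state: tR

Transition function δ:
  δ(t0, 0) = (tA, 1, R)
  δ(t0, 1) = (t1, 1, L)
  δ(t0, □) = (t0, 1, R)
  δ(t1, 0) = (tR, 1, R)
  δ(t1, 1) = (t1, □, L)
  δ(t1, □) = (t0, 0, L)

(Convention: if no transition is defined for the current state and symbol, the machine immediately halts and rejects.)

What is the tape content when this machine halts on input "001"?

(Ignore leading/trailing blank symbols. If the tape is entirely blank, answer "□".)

Execution trace:
Initial: [t0]001
Step 1: δ(t0, 0) = (tA, 1, R) → 1[tA]01

The machine reaches the accept state tA and halts.

Final tape (ignoring leading/trailing blanks): 101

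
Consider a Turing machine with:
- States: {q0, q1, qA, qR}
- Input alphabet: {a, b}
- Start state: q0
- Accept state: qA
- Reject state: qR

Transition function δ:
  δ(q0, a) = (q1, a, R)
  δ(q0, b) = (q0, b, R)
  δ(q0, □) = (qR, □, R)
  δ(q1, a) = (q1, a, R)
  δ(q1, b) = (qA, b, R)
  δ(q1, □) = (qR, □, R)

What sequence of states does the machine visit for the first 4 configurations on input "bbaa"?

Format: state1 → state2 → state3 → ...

Execution trace:
Initial: [q0]bbaa
Step 1: δ(q0, b) = (q0, b, R) → b[q0]baa
Step 2: δ(q0, b) = (q0, b, R) → bb[q0]aa
Step 3: δ(q0, a) = (q1, a, R) → bba[q1]a

State sequence: q0 → q0 → q0 → q1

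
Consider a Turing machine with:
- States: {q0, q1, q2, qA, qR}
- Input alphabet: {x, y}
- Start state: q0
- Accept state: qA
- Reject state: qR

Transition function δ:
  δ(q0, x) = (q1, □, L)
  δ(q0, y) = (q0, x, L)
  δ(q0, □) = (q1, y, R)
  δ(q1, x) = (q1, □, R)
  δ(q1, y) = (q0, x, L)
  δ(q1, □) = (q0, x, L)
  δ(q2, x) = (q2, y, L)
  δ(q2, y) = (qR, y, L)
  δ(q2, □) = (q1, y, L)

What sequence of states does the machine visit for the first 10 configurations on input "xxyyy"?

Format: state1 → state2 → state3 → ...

Execution trace:
Initial: [q0]xxyyy
Step 1: δ(q0, x) = (q1, □, L) → [q1]□□xyyy
Step 2: δ(q1, □) = (q0, x, L) → [q0]□x□xyyy
Step 3: δ(q0, □) = (q1, y, R) → y[q1]x□xyyy
Step 4: δ(q1, x) = (q1, □, R) → y□[q1]□xyyy
Step 5: δ(q1, □) = (q0, x, L) → y[q0]□xxyyy
Step 6: δ(q0, □) = (q1, y, R) → yy[q1]xxyyy
Step 7: δ(q1, x) = (q1, □, R) → yy□[q1]xyyy
Step 8: δ(q1, x) = (q1, □, R) → yy□□[q1]yyy
Step 9: δ(q1, y) = (q0, x, L) → yy□[q0]□xyy

State sequence: q0 → q1 → q0 → q1 → q1 → q0 → q1 → q1 → q1 → q0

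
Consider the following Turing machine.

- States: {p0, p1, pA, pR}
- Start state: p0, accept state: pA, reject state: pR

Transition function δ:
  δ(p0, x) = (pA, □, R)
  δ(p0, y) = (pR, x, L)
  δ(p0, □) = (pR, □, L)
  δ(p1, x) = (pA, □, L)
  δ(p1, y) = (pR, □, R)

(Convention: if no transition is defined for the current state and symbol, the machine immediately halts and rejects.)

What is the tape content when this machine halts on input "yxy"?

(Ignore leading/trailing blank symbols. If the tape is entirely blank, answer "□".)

Execution trace:
Initial: [p0]yxy
Step 1: δ(p0, y) = (pR, x, L) → [pR]□xxy

The machine reaches the reject state pR and halts.

Final tape (ignoring leading/trailing blanks): xxy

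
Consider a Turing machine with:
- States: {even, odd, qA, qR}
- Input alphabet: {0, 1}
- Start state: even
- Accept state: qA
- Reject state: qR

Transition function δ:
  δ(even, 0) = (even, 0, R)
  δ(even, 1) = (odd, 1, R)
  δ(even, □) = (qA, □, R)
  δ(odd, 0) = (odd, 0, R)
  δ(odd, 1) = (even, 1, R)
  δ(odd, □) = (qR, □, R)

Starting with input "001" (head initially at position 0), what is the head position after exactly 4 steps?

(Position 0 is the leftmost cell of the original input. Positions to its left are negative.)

Execution trace (head position shown):
Step 0: [even]001  (head at position 0)
Step 1: move right → 0[even]01  (head at position 1)
Step 2: move right → 00[even]1  (head at position 2)
Step 3: move right → 001[odd]□  (head at position 3)
Step 4: move right → 001□[qR]□  (head at position 4)

After 4 steps, the head is at position 4.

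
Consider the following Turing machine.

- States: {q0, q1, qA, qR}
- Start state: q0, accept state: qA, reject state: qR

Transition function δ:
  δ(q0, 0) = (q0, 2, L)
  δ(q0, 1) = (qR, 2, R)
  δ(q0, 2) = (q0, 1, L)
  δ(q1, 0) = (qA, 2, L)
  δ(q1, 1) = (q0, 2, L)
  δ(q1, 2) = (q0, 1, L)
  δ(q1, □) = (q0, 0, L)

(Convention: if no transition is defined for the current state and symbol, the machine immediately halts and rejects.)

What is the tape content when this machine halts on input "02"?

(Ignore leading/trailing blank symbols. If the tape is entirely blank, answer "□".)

Execution trace:
Initial: [q0]02
Step 1: δ(q0, 0) = (q0, 2, L) → [q0]□22

No transition is defined for δ(q0, □). By convention the machine halts and rejects.

Final tape (ignoring leading/trailing blanks): 22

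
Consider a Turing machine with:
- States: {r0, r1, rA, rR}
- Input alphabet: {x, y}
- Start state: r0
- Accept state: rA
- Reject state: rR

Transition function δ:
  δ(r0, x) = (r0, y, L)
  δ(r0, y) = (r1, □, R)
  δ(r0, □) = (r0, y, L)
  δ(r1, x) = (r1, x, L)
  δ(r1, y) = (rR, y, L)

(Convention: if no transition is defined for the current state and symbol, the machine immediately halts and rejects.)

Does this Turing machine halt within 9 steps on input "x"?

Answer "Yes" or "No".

Execution trace:
Initial: [r0]x
Step 1: δ(r0, x) = (r0, y, L) → [r0]□y
Step 2: δ(r0, □) = (r0, y, L) → [r0]□yy
Step 3: δ(r0, □) = (r0, y, L) → [r0]□yyy
Step 4: δ(r0, □) = (r0, y, L) → [r0]□yyyy
Step 5: δ(r0, □) = (r0, y, L) → [r0]□yyyyy
Step 6: δ(r0, □) = (r0, y, L) → [r0]□yyyyyy
Step 7: δ(r0, □) = (r0, y, L) → [r0]□yyyyyyy
Step 8: δ(r0, □) = (r0, y, L) → [r0]□yyyyyyyy
Step 9: δ(r0, □) = (r0, y, L) → [r0]□yyyyyyyyy

The machine has not reached a halting state after 9 steps.
The machine did not halt within the 9-step bound.

Answer: No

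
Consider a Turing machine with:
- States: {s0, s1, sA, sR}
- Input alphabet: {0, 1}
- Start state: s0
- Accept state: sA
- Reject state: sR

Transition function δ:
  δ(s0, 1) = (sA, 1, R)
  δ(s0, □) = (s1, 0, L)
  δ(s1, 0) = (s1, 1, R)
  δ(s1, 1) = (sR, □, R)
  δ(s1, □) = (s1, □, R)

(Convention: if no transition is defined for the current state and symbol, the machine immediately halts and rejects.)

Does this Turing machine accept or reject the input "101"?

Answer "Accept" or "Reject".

Execution trace:
Initial: [s0]101
Step 1: δ(s0, 1) = (sA, 1, R) → 1[sA]01

The machine reaches the accept state sA and halts.

Answer: Accept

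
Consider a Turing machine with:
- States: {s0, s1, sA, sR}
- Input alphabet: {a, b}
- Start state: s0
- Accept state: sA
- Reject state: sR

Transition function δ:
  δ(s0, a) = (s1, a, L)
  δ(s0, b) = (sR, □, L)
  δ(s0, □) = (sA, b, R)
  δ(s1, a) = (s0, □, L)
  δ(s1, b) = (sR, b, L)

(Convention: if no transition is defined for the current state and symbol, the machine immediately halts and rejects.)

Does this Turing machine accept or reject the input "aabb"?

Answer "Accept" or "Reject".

Execution trace:
Initial: [s0]aabb
Step 1: δ(s0, a) = (s1, a, L) → [s1]□aabb

No transition is defined for δ(s1, □). By convention the machine halts and rejects.

Answer: Reject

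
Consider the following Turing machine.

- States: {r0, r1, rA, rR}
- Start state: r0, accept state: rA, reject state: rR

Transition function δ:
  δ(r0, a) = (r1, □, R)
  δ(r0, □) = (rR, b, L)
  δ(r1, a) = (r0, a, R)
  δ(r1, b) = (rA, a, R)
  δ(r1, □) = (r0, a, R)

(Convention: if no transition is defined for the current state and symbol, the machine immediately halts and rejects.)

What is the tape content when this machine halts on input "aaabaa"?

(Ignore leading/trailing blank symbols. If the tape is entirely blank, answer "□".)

Execution trace:
Initial: [r0]aaabaa
Step 1: δ(r0, a) = (r1, □, R) → □[r1]aabaa
Step 2: δ(r1, a) = (r0, a, R) → □a[r0]abaa
Step 3: δ(r0, a) = (r1, □, R) → □a□[r1]baa
Step 4: δ(r1, b) = (rA, a, R) → □a□a[rA]aa

The machine reaches the accept state rA and halts.

Final tape (ignoring leading/trailing blanks): a□aaa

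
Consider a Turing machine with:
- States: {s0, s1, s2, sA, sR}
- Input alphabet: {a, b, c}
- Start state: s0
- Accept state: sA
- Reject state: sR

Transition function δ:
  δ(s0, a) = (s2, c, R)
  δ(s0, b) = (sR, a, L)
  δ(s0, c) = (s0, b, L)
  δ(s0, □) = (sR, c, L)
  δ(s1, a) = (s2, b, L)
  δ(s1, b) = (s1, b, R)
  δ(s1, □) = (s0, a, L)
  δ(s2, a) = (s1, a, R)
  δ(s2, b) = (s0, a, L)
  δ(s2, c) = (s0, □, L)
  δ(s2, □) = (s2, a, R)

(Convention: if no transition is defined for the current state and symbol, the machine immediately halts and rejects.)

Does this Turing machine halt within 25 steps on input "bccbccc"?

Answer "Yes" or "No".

Execution trace:
Initial: [s0]bccbccc
Step 1: δ(s0, b) = (sR, a, L) → [sR]□accbccc

The machine reaches the reject state sR and halts.
The machine halted after 1 step (within the 25-step bound).

Answer: Yes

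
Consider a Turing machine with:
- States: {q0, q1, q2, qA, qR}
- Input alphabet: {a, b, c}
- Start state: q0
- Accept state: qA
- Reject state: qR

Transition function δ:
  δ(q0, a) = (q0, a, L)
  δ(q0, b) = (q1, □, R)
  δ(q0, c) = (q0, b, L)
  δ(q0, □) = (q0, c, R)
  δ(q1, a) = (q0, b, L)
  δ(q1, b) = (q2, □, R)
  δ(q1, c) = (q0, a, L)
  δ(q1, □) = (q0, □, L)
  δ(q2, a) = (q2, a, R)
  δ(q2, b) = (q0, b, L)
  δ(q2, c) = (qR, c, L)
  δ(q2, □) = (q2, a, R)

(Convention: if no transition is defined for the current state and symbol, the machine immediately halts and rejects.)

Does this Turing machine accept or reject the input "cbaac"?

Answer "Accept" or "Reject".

Execution trace:
Initial: [q0]cbaac
Step 1: δ(q0, c) = (q0, b, L) → [q0]□bbaac
Step 2: δ(q0, □) = (q0, c, R) → c[q0]bbaac
Step 3: δ(q0, b) = (q1, □, R) → c□[q1]baac
Step 4: δ(q1, b) = (q2, □, R) → c□□[q2]aac
Step 5: δ(q2, a) = (q2, a, R) → c□□a[q2]ac
Step 6: δ(q2, a) = (q2, a, R) → c□□aa[q2]c
Step 7: δ(q2, c) = (qR, c, L) → c□□a[qR]ac

The machine reaches the reject state qR and halts.

Answer: Reject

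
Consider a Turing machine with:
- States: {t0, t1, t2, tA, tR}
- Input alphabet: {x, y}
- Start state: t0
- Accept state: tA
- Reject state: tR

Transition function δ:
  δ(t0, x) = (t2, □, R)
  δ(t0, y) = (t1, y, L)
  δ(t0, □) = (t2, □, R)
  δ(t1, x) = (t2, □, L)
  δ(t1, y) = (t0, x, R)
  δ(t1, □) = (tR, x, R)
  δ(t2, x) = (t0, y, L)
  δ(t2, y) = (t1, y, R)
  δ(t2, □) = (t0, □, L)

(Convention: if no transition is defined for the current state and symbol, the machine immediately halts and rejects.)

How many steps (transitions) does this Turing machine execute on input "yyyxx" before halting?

Execution trace:
Initial: [t0]yyyxx
Step 1: δ(t0, y) = (t1, y, L) → [t1]□yyyxx
Step 2: δ(t1, □) = (tR, x, R) → x[tR]yyyxx

The machine reaches the reject state tR and halts.

The machine executed 2 steps before halting.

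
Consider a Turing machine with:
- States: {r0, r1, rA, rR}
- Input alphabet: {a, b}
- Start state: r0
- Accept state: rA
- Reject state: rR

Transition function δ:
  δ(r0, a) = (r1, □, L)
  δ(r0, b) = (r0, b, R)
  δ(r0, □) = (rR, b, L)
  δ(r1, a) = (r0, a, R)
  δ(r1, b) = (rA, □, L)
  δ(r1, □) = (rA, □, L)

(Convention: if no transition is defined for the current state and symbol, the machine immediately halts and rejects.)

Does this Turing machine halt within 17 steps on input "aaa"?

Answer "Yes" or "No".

Execution trace:
Initial: [r0]aaa
Step 1: δ(r0, a) = (r1, □, L) → [r1]□□aa
Step 2: δ(r1, □) = (rA, □, L) → [rA]□□□aa

The machine reaches the accept state rA and halts.
The machine halted after 2 steps (within the 17-step bound).

Answer: Yes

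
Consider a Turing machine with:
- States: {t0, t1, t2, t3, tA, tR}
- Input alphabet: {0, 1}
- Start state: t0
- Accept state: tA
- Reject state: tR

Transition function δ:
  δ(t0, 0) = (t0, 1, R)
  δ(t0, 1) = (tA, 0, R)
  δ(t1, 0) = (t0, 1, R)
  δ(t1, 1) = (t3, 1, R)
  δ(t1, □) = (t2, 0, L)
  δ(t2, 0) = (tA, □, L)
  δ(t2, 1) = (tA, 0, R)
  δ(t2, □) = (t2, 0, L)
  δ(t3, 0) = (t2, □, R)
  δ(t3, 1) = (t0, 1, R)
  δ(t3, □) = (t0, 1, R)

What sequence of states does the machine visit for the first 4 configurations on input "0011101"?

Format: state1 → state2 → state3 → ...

Execution trace:
Initial: [t0]0011101
Step 1: δ(t0, 0) = (t0, 1, R) → 1[t0]011101
Step 2: δ(t0, 0) = (t0, 1, R) → 11[t0]11101
Step 3: δ(t0, 1) = (tA, 0, R) → 110[tA]1101

The machine reaches the accept state tA and halts.

State sequence: t0 → t0 → t0 → tA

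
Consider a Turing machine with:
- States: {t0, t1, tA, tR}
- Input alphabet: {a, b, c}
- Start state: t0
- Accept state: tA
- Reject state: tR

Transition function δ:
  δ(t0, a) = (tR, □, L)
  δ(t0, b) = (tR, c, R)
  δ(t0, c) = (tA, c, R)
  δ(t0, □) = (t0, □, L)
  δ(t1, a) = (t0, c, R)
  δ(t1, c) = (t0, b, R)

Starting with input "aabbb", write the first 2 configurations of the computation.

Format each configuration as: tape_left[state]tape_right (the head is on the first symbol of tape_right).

Transitions applied:
Step 1: δ(t0, a) = (tR, □, L)

The first 2 configurations are:
[t0]aabbb ⊢ [tR]□□abbb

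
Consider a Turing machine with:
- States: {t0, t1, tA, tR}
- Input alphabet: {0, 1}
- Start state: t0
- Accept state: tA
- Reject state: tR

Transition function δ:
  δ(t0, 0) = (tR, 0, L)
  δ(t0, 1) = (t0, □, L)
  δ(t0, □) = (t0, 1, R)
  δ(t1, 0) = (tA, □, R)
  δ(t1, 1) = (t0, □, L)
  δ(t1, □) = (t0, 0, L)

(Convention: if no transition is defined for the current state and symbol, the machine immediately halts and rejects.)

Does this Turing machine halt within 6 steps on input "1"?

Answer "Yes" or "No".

Execution trace:
Initial: [t0]1
Step 1: δ(t0, 1) = (t0, □, L) → [t0]□□
Step 2: δ(t0, □) = (t0, 1, R) → 1[t0]□
Step 3: δ(t0, □) = (t0, 1, R) → 11[t0]□
Step 4: δ(t0, □) = (t0, 1, R) → 111[t0]□
Step 5: δ(t0, □) = (t0, 1, R) → 1111[t0]□
Step 6: δ(t0, □) = (t0, 1, R) → 11111[t0]□

The machine has not reached a halting state after 6 steps.
The machine did not halt within the 6-step bound.

Answer: No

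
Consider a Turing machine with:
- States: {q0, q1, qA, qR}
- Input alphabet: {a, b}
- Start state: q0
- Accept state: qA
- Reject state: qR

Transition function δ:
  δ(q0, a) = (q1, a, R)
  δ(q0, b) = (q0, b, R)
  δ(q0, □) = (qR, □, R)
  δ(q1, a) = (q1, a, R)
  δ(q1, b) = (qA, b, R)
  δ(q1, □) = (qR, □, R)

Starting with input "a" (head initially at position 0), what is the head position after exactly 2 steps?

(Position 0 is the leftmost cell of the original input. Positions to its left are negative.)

Execution trace (head position shown):
Step 0: [q0]a  (head at position 0)
Step 1: move right → a[q1]□  (head at position 1)
Step 2: move right → a□[qR]□  (head at position 2)

After 2 steps, the head is at position 2.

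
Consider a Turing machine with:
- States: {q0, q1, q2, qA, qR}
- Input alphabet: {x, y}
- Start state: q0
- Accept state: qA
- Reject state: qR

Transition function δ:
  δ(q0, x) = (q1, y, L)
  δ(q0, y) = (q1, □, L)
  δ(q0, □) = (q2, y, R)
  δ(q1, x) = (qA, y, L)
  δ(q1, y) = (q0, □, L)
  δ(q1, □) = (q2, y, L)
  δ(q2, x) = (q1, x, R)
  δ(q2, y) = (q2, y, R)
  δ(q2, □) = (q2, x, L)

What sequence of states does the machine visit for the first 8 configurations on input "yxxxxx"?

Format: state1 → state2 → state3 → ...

Execution trace:
Initial: [q0]yxxxxx
Step 1: δ(q0, y) = (q1, □, L) → [q1]□□xxxxx
Step 2: δ(q1, □) = (q2, y, L) → [q2]□y□xxxxx
Step 3: δ(q2, □) = (q2, x, L) → [q2]□xy□xxxxx
Step 4: δ(q2, □) = (q2, x, L) → [q2]□xxy□xxxxx
Step 5: δ(q2, □) = (q2, x, L) → [q2]□xxxy□xxxxx
Step 6: δ(q2, □) = (q2, x, L) → [q2]□xxxxy□xxxxx
Step 7: δ(q2, □) = (q2, x, L) → [q2]□xxxxxy□xxxxx

State sequence: q0 → q1 → q2 → q2 → q2 → q2 → q2 → q2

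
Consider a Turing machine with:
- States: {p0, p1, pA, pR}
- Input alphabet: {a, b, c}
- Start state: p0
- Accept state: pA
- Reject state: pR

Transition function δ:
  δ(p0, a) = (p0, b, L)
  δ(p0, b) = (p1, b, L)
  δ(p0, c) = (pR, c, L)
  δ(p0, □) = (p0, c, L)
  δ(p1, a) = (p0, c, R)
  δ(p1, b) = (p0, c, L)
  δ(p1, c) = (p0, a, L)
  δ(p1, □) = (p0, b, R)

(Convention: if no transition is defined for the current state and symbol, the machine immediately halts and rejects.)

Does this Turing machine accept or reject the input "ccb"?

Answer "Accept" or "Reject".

Execution trace:
Initial: [p0]ccb
Step 1: δ(p0, c) = (pR, c, L) → [pR]□ccb

The machine reaches the reject state pR and halts.

Answer: Reject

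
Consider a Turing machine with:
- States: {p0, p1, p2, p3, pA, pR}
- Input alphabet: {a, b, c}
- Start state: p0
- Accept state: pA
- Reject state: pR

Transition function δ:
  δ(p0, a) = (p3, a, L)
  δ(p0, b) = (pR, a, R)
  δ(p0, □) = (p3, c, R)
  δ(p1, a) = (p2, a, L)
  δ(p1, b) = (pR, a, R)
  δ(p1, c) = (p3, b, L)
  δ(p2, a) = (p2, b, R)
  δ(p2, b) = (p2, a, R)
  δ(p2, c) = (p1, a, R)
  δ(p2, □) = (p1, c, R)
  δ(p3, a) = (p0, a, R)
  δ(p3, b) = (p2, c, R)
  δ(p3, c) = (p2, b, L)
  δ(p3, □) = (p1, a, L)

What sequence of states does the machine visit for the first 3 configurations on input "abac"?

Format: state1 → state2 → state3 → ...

Execution trace:
Initial: [p0]abac
Step 1: δ(p0, a) = (p3, a, L) → [p3]□abac
Step 2: δ(p3, □) = (p1, a, L) → [p1]□aabac

No transition is defined for δ(p1, □). By convention the machine halts and rejects.

State sequence: p0 → p3 → p1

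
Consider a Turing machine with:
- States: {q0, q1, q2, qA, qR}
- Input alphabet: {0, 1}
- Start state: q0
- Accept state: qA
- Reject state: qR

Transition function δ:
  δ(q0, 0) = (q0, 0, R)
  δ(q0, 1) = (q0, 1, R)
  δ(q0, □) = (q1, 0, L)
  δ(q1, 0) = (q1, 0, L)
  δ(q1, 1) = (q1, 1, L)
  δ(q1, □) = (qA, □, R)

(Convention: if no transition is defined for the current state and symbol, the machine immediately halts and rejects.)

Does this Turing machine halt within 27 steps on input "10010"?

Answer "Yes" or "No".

Execution trace:
Initial: [q0]10010
Step 1: δ(q0, 1) = (q0, 1, R) → 1[q0]0010
Step 2: δ(q0, 0) = (q0, 0, R) → 10[q0]010
Step 3: δ(q0, 0) = (q0, 0, R) → 100[q0]10
Step 4: δ(q0, 1) = (q0, 1, R) → 1001[q0]0
Step 5: δ(q0, 0) = (q0, 0, R) → 10010[q0]□
Step 6: δ(q0, □) = (q1, 0, L) → 1001[q1]00
Step 7: δ(q1, 0) = (q1, 0, L) → 100[q1]100
Step 8: δ(q1, 1) = (q1, 1, L) → 10[q1]0100
Step 9: δ(q1, 0) = (q1, 0, L) → 1[q1]00100
Step 10: δ(q1, 0) = (q1, 0, L) → [q1]100100
Step 11: δ(q1, 1) = (q1, 1, L) → [q1]□100100
Step 12: δ(q1, □) = (qA, □, R) → □[qA]100100

The machine reaches the accept state qA and halts.
The machine halted after 12 steps (within the 27-step bound).

Answer: Yes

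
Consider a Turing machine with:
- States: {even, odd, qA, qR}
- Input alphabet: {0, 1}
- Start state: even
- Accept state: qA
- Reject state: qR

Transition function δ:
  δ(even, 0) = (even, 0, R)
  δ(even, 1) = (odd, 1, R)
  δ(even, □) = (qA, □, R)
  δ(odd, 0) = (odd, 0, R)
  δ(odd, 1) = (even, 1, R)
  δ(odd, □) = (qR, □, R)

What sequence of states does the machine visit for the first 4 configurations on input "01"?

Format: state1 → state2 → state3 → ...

Execution trace:
Initial: [even]01
Step 1: δ(even, 0) = (even, 0, R) → 0[even]1
Step 2: δ(even, 1) = (odd, 1, R) → 01[odd]□
Step 3: δ(odd, □) = (qR, □, R) → 01□[qR]□

The machine reaches the reject state qR and halts.

State sequence: even → even → odd → qR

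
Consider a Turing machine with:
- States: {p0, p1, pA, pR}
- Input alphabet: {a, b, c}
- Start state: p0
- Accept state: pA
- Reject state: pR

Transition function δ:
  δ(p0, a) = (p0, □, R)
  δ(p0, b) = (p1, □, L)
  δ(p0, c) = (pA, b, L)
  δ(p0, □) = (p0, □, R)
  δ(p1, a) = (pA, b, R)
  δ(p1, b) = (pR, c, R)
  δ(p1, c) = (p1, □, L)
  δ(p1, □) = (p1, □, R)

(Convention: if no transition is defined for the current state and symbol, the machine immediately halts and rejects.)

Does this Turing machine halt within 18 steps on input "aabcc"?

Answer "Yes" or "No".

Execution trace:
Initial: [p0]aabcc
Step 1: δ(p0, a) = (p0, □, R) → □[p0]abcc
Step 2: δ(p0, a) = (p0, □, R) → □□[p0]bcc
Step 3: δ(p0, b) = (p1, □, L) → □[p1]□□cc
Step 4: δ(p1, □) = (p1, □, R) → □□[p1]□cc
Step 5: δ(p1, □) = (p1, □, R) → □□□[p1]cc
Step 6: δ(p1, c) = (p1, □, L) → □□[p1]□□c
Step 7: δ(p1, □) = (p1, □, R) → □□□[p1]□c
Step 8: δ(p1, □) = (p1, □, R) → □□□□[p1]c
Step 9: δ(p1, c) = (p1, □, L) → □□□[p1]□□
Step 10: δ(p1, □) = (p1, □, R) → □□□□[p1]□
Step 11: δ(p1, □) = (p1, □, R) → □□□□□[p1]□
Step 12: δ(p1, □) = (p1, □, R) → □□□□□□[p1]□
Step 13: δ(p1, □) = (p1, □, R) → □□□□□□□[p1]□
Step 14: δ(p1, □) = (p1, □, R) → □□□□□□□□[p1]□
Step 15: δ(p1, □) = (p1, □, R) → □□□□□□□□□[p1]□
Step 16: δ(p1, □) = (p1, □, R) → □□□□□□□□□□[p1]□
Step 17: δ(p1, □) = (p1, □, R) → □□□□□□□□□□□[p1]□
Step 18: δ(p1, □) = (p1, □, R) → □□□□□□□□□□□□[p1]□

The machine has not reached a halting state after 18 steps.
The machine did not halt within the 18-step bound.

Answer: No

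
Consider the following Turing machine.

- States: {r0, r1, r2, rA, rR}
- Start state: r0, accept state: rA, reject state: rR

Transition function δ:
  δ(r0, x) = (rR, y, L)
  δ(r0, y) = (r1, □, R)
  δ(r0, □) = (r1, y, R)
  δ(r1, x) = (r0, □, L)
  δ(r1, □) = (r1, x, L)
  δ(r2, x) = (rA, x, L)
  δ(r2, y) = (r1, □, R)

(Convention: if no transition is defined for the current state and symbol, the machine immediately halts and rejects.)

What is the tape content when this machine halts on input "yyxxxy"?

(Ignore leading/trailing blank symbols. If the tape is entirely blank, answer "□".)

Execution trace:
Initial: [r0]yyxxxy
Step 1: δ(r0, y) = (r1, □, R) → □[r1]yxxxy

No transition is defined for δ(r1, y). By convention the machine halts and rejects.

Final tape (ignoring leading/trailing blanks): yxxxy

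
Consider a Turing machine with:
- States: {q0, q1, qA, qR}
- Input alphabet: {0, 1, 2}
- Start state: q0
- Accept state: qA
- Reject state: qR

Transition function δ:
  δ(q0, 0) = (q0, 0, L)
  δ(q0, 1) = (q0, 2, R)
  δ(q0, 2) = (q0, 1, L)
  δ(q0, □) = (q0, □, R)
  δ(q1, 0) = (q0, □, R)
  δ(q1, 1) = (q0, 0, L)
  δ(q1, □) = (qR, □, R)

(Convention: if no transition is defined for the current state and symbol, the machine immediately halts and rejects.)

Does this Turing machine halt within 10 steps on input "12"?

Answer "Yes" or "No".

Execution trace:
Initial: [q0]12
Step 1: δ(q0, 1) = (q0, 2, R) → 2[q0]2
Step 2: δ(q0, 2) = (q0, 1, L) → [q0]21
Step 3: δ(q0, 2) = (q0, 1, L) → [q0]□11
Step 4: δ(q0, □) = (q0, □, R) → □[q0]11
Step 5: δ(q0, 1) = (q0, 2, R) → □2[q0]1
Step 6: δ(q0, 1) = (q0, 2, R) → □22[q0]□
Step 7: δ(q0, □) = (q0, □, R) → □22□[q0]□
Step 8: δ(q0, □) = (q0, □, R) → □22□□[q0]□
Step 9: δ(q0, □) = (q0, □, R) → □22□□□[q0]□
Step 10: δ(q0, □) = (q0, □, R) → □22□□□□[q0]□

The machine has not reached a halting state after 10 steps.
The machine did not halt within the 10-step bound.

Answer: No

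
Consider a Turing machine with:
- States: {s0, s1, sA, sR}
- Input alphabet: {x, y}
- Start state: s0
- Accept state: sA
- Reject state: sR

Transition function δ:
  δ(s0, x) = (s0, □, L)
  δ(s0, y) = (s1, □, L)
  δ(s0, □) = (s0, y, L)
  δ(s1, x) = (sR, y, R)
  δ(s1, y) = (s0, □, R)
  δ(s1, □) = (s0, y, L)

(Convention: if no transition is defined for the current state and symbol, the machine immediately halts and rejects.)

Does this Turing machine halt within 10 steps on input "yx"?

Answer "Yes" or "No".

Execution trace:
Initial: [s0]yx
Step 1: δ(s0, y) = (s1, □, L) → [s1]□□x
Step 2: δ(s1, □) = (s0, y, L) → [s0]□y□x
Step 3: δ(s0, □) = (s0, y, L) → [s0]□yy□x
Step 4: δ(s0, □) = (s0, y, L) → [s0]□yyy□x
Step 5: δ(s0, □) = (s0, y, L) → [s0]□yyyy□x
Step 6: δ(s0, □) = (s0, y, L) → [s0]□yyyyy□x
Step 7: δ(s0, □) = (s0, y, L) → [s0]□yyyyyy□x
Step 8: δ(s0, □) = (s0, y, L) → [s0]□yyyyyyy□x
Step 9: δ(s0, □) = (s0, y, L) → [s0]□yyyyyyyy□x
Step 10: δ(s0, □) = (s0, y, L) → [s0]□yyyyyyyyy□x

The machine has not reached a halting state after 10 steps.
The machine did not halt within the 10-step bound.

Answer: No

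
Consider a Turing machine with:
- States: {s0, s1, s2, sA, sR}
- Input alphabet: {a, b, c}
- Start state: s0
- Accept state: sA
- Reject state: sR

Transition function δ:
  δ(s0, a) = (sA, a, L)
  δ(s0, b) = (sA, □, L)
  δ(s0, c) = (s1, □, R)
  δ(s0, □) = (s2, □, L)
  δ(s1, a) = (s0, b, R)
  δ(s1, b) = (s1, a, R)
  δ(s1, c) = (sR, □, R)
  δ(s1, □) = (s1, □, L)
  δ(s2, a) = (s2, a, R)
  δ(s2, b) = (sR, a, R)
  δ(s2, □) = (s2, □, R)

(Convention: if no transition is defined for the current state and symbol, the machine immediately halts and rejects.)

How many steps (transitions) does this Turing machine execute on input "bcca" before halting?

Execution trace:
Initial: [s0]bcca
Step 1: δ(s0, b) = (sA, □, L) → [sA]□□cca

The machine reaches the accept state sA and halts.

The machine executed 1 step before halting.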